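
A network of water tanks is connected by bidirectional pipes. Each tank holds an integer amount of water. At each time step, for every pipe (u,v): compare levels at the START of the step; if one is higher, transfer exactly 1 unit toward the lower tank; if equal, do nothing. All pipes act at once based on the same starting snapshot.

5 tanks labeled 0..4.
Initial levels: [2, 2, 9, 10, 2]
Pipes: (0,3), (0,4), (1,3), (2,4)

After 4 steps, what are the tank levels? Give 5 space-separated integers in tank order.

Answer: 4 4 5 6 6

Derivation:
Step 1: flows [3->0,0=4,3->1,2->4] -> levels [3 3 8 8 3]
Step 2: flows [3->0,0=4,3->1,2->4] -> levels [4 4 7 6 4]
Step 3: flows [3->0,0=4,3->1,2->4] -> levels [5 5 6 4 5]
Step 4: flows [0->3,0=4,1->3,2->4] -> levels [4 4 5 6 6]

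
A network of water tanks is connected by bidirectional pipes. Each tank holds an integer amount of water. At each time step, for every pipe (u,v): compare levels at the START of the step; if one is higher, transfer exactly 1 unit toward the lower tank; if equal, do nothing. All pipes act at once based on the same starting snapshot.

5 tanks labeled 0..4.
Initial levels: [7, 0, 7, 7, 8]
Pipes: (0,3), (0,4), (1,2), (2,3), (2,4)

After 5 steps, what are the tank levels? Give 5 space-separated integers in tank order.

Answer: 8 5 6 5 5

Derivation:
Step 1: flows [0=3,4->0,2->1,2=3,4->2] -> levels [8 1 7 7 6]
Step 2: flows [0->3,0->4,2->1,2=3,2->4] -> levels [6 2 5 8 8]
Step 3: flows [3->0,4->0,2->1,3->2,4->2] -> levels [8 3 6 6 6]
Step 4: flows [0->3,0->4,2->1,2=3,2=4] -> levels [6 4 5 7 7]
Step 5: flows [3->0,4->0,2->1,3->2,4->2] -> levels [8 5 6 5 5]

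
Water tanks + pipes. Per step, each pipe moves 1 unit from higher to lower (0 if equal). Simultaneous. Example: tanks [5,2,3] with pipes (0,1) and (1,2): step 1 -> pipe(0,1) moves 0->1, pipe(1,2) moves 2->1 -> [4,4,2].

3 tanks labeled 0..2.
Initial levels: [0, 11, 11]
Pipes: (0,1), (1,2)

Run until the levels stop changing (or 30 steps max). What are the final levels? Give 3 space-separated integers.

Step 1: flows [1->0,1=2] -> levels [1 10 11]
Step 2: flows [1->0,2->1] -> levels [2 10 10]
Step 3: flows [1->0,1=2] -> levels [3 9 10]
Step 4: flows [1->0,2->1] -> levels [4 9 9]
Step 5: flows [1->0,1=2] -> levels [5 8 9]
Step 6: flows [1->0,2->1] -> levels [6 8 8]
Step 7: flows [1->0,1=2] -> levels [7 7 8]
Step 8: flows [0=1,2->1] -> levels [7 8 7]
Step 9: flows [1->0,1->2] -> levels [8 6 8]
Step 10: flows [0->1,2->1] -> levels [7 8 7]
  -> period-2 cycle: step 10 state = step 8 state; never stabilizes
  -> state at step 30: (30-8) mod 2 = 0, same as step 8 -> [7 8 7]

Answer: 7 8 7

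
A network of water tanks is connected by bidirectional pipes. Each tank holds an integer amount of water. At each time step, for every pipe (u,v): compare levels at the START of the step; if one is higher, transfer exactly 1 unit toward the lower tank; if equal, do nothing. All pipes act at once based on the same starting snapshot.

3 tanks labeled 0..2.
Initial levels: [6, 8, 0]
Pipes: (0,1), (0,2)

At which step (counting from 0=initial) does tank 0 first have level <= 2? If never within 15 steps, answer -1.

Step 1: flows [1->0,0->2] -> levels [6 7 1]
Step 2: flows [1->0,0->2] -> levels [6 6 2]
Step 3: flows [0=1,0->2] -> levels [5 6 3]
Step 4: flows [1->0,0->2] -> levels [5 5 4]
Step 5: flows [0=1,0->2] -> levels [4 5 5]
Step 6: flows [1->0,2->0] -> levels [6 4 4]
Step 7: flows [0->1,0->2] -> levels [4 5 5]
  -> period-2 cycle (repeats step 5); tank 0 never drops to <=2
Tank 0 never reaches <=2 within 15 steps

Answer: -1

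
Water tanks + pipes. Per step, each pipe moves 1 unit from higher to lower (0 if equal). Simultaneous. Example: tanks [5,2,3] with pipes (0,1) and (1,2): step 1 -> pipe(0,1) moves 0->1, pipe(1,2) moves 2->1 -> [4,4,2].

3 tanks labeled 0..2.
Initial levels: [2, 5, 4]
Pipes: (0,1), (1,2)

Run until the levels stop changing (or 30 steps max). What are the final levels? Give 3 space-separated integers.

Step 1: flows [1->0,1->2] -> levels [3 3 5]
Step 2: flows [0=1,2->1] -> levels [3 4 4]
Step 3: flows [1->0,1=2] -> levels [4 3 4]
Step 4: flows [0->1,2->1] -> levels [3 5 3]
Step 5: flows [1->0,1->2] -> levels [4 3 4]
  -> period-2 cycle: step 5 state = step 3 state; never stabilizes
  -> state at step 30: (30-3) mod 2 = 1, same as step 4 -> [3 5 3]

Answer: 3 5 3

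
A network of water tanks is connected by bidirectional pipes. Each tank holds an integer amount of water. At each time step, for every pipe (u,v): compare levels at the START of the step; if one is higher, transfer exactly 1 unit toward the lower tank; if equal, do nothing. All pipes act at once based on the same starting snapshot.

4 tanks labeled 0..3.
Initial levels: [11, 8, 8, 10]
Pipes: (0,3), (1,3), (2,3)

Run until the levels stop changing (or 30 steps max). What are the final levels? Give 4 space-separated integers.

Step 1: flows [0->3,3->1,3->2] -> levels [10 9 9 9]
Step 2: flows [0->3,1=3,2=3] -> levels [9 9 9 10]
Step 3: flows [3->0,3->1,3->2] -> levels [10 10 10 7]
Step 4: flows [0->3,1->3,2->3] -> levels [9 9 9 10]
  -> period-2 cycle: step 4 state = step 2 state; never stabilizes
  -> state at step 30: (30-2) mod 2 = 0, same as step 2 -> [9 9 9 10]

Answer: 9 9 9 10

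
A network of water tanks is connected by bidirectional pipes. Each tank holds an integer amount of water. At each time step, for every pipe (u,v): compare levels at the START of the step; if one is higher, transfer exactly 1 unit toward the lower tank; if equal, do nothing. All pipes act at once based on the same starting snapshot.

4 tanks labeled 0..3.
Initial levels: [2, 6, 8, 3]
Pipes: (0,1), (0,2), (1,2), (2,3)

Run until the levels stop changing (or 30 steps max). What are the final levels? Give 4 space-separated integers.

Answer: 6 5 3 5

Derivation:
Step 1: flows [1->0,2->0,2->1,2->3] -> levels [4 6 5 4]
Step 2: flows [1->0,2->0,1->2,2->3] -> levels [6 4 4 5]
Step 3: flows [0->1,0->2,1=2,3->2] -> levels [4 5 6 4]
Step 4: flows [1->0,2->0,2->1,2->3] -> levels [6 5 3 5]
Step 5: flows [0->1,0->2,1->2,3->2] -> levels [4 5 6 4]
  -> period-2 cycle: step 5 state = step 3 state; never stabilizes
  -> state at step 30: (30-3) mod 2 = 1, same as step 4 -> [6 5 3 5]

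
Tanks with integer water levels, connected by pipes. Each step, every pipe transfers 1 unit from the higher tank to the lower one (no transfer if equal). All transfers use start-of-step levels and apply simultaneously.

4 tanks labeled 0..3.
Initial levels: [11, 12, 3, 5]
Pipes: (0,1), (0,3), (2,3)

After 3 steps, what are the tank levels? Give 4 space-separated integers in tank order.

Step 1: flows [1->0,0->3,3->2] -> levels [11 11 4 5]
Step 2: flows [0=1,0->3,3->2] -> levels [10 11 5 5]
Step 3: flows [1->0,0->3,2=3] -> levels [10 10 5 6]

Answer: 10 10 5 6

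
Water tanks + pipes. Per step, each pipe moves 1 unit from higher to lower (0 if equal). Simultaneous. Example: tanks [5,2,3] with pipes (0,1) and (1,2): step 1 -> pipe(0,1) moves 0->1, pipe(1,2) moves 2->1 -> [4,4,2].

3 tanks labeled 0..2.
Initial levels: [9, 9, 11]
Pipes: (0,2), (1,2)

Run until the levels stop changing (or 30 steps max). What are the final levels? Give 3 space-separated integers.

Step 1: flows [2->0,2->1] -> levels [10 10 9]
Step 2: flows [0->2,1->2] -> levels [9 9 11]
  -> period-2 cycle: step 2 state = step 0 state; never stabilizes
  -> state at step 30: (30-0) mod 2 = 0, same as step 0 -> [9 9 11]

Answer: 9 9 11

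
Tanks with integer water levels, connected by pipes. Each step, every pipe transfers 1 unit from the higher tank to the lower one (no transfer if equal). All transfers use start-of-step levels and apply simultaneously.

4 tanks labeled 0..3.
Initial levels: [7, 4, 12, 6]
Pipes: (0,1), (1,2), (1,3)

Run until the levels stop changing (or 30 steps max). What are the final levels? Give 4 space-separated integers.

Answer: 8 5 8 8

Derivation:
Step 1: flows [0->1,2->1,3->1] -> levels [6 7 11 5]
Step 2: flows [1->0,2->1,1->3] -> levels [7 6 10 6]
Step 3: flows [0->1,2->1,1=3] -> levels [6 8 9 6]
Step 4: flows [1->0,2->1,1->3] -> levels [7 7 8 7]
Step 5: flows [0=1,2->1,1=3] -> levels [7 8 7 7]
Step 6: flows [1->0,1->2,1->3] -> levels [8 5 8 8]
Step 7: flows [0->1,2->1,3->1] -> levels [7 8 7 7]
  -> period-2 cycle: step 7 state = step 5 state; never stabilizes
  -> state at step 30: (30-5) mod 2 = 1, same as step 6 -> [8 5 8 8]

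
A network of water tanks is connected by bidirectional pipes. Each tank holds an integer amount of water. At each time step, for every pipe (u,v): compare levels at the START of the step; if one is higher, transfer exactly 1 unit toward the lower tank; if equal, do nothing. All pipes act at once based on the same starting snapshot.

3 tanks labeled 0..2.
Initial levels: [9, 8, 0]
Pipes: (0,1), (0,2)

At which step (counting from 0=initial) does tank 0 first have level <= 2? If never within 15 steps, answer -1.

Answer: -1

Derivation:
Step 1: flows [0->1,0->2] -> levels [7 9 1]
Step 2: flows [1->0,0->2] -> levels [7 8 2]
Step 3: flows [1->0,0->2] -> levels [7 7 3]
Step 4: flows [0=1,0->2] -> levels [6 7 4]
Step 5: flows [1->0,0->2] -> levels [6 6 5]
Step 6: flows [0=1,0->2] -> levels [5 6 6]
Step 7: flows [1->0,2->0] -> levels [7 5 5]
Step 8: flows [0->1,0->2] -> levels [5 6 6]
  -> period-2 cycle (repeats step 6); tank 0 never drops to <=2
Tank 0 never reaches <=2 within 15 steps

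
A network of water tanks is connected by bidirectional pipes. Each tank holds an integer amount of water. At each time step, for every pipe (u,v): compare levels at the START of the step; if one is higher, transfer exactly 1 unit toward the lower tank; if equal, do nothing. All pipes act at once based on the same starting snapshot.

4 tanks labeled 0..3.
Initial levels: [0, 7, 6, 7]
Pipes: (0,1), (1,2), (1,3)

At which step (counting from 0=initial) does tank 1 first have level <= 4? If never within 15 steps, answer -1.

Step 1: flows [1->0,1->2,1=3] -> levels [1 5 7 7]
Step 2: flows [1->0,2->1,3->1] -> levels [2 6 6 6]
Step 3: flows [1->0,1=2,1=3] -> levels [3 5 6 6]
Step 4: flows [1->0,2->1,3->1] -> levels [4 6 5 5]
Step 5: flows [1->0,1->2,1->3] -> levels [5 3 6 6]
Tank 1 first reaches <=4 at step 5

Answer: 5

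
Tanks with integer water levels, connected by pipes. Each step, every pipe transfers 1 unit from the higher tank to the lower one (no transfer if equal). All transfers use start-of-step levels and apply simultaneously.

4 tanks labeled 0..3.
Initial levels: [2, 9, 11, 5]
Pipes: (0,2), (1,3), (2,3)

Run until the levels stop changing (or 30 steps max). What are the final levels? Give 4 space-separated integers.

Step 1: flows [2->0,1->3,2->3] -> levels [3 8 9 7]
Step 2: flows [2->0,1->3,2->3] -> levels [4 7 7 9]
Step 3: flows [2->0,3->1,3->2] -> levels [5 8 7 7]
Step 4: flows [2->0,1->3,2=3] -> levels [6 7 6 8]
Step 5: flows [0=2,3->1,3->2] -> levels [6 8 7 6]
Step 6: flows [2->0,1->3,2->3] -> levels [7 7 5 8]
Step 7: flows [0->2,3->1,3->2] -> levels [6 8 7 6]
  -> period-2 cycle: step 7 state = step 5 state; never stabilizes
  -> state at step 30: (30-5) mod 2 = 1, same as step 6 -> [7 7 5 8]

Answer: 7 7 5 8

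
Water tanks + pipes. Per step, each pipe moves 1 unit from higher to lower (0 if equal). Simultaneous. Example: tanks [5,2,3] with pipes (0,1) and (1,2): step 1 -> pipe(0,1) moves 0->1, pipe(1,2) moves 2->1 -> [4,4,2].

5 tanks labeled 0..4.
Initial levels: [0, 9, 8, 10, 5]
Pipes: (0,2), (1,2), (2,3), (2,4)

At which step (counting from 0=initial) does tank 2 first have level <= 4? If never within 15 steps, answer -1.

Step 1: flows [2->0,1->2,3->2,2->4] -> levels [1 8 8 9 6]
Step 2: flows [2->0,1=2,3->2,2->4] -> levels [2 8 7 8 7]
Step 3: flows [2->0,1->2,3->2,2=4] -> levels [3 7 8 7 7]
Step 4: flows [2->0,2->1,2->3,2->4] -> levels [4 8 4 8 8]
Tank 2 first reaches <=4 at step 4

Answer: 4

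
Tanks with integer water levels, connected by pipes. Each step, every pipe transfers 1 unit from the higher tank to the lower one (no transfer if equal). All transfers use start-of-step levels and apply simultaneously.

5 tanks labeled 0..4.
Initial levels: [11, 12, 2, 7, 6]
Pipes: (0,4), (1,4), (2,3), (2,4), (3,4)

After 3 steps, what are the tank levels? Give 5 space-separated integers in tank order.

Step 1: flows [0->4,1->4,3->2,4->2,3->4] -> levels [10 11 4 5 8]
Step 2: flows [0->4,1->4,3->2,4->2,4->3] -> levels [9 10 6 5 8]
Step 3: flows [0->4,1->4,2->3,4->2,4->3] -> levels [8 9 6 7 8]

Answer: 8 9 6 7 8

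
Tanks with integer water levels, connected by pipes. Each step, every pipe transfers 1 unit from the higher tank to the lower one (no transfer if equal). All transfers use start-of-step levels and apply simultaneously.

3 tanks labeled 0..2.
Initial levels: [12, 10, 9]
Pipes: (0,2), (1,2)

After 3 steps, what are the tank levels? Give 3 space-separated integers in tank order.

Answer: 10 10 11

Derivation:
Step 1: flows [0->2,1->2] -> levels [11 9 11]
Step 2: flows [0=2,2->1] -> levels [11 10 10]
Step 3: flows [0->2,1=2] -> levels [10 10 11]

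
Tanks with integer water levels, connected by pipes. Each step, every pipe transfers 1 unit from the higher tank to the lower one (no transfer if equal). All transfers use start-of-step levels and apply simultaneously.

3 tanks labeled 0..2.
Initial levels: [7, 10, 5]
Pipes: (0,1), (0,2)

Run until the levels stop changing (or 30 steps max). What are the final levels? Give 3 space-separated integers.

Answer: 6 8 8

Derivation:
Step 1: flows [1->0,0->2] -> levels [7 9 6]
Step 2: flows [1->0,0->2] -> levels [7 8 7]
Step 3: flows [1->0,0=2] -> levels [8 7 7]
Step 4: flows [0->1,0->2] -> levels [6 8 8]
Step 5: flows [1->0,2->0] -> levels [8 7 7]
  -> period-2 cycle: step 5 state = step 3 state; never stabilizes
  -> state at step 30: (30-3) mod 2 = 1, same as step 4 -> [6 8 8]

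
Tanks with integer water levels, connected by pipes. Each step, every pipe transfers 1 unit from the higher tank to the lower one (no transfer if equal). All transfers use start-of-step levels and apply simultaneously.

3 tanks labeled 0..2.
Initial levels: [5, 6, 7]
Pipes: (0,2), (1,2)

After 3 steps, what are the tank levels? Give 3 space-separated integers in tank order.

Answer: 6 7 5

Derivation:
Step 1: flows [2->0,2->1] -> levels [6 7 5]
Step 2: flows [0->2,1->2] -> levels [5 6 7]
  -> period-2 cycle: step 2 state = step 0 state
  -> state at step 3: (3-0) mod 2 = 1, same as step 1 -> [6 7 5]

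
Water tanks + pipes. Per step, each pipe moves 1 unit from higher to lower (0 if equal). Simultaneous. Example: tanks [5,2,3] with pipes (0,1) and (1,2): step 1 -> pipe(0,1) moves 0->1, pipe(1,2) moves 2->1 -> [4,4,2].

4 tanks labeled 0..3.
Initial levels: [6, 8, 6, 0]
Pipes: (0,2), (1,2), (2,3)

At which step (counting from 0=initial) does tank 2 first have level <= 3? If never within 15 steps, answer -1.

Answer: 5

Derivation:
Step 1: flows [0=2,1->2,2->3] -> levels [6 7 6 1]
Step 2: flows [0=2,1->2,2->3] -> levels [6 6 6 2]
Step 3: flows [0=2,1=2,2->3] -> levels [6 6 5 3]
Step 4: flows [0->2,1->2,2->3] -> levels [5 5 6 4]
Step 5: flows [2->0,2->1,2->3] -> levels [6 6 3 5]
Tank 2 first reaches <=3 at step 5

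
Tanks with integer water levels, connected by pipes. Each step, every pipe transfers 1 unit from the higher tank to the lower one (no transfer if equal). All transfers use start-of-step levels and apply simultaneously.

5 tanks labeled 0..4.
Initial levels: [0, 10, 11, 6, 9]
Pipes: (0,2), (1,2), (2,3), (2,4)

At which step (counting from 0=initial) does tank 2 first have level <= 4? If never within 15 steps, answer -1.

Answer: -1

Derivation:
Step 1: flows [2->0,2->1,2->3,2->4] -> levels [1 11 7 7 10]
Step 2: flows [2->0,1->2,2=3,4->2] -> levels [2 10 8 7 9]
Step 3: flows [2->0,1->2,2->3,4->2] -> levels [3 9 8 8 8]
Step 4: flows [2->0,1->2,2=3,2=4] -> levels [4 8 8 8 8]
Step 5: flows [2->0,1=2,2=3,2=4] -> levels [5 8 7 8 8]
Step 6: flows [2->0,1->2,3->2,4->2] -> levels [6 7 9 7 7]
Step 7: flows [2->0,2->1,2->3,2->4] -> levels [7 8 5 8 8]
Step 8: flows [0->2,1->2,3->2,4->2] -> levels [6 7 9 7 7]
  -> period-2 cycle (repeats step 6); tank 2 never drops to <=4
Tank 2 never reaches <=4 within 15 steps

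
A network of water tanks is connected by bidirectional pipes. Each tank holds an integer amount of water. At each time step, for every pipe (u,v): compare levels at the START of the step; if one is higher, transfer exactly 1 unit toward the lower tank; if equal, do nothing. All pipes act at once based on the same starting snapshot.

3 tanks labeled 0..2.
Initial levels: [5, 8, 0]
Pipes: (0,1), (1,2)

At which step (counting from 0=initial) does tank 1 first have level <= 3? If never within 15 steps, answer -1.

Answer: 6

Derivation:
Step 1: flows [1->0,1->2] -> levels [6 6 1]
Step 2: flows [0=1,1->2] -> levels [6 5 2]
Step 3: flows [0->1,1->2] -> levels [5 5 3]
Step 4: flows [0=1,1->2] -> levels [5 4 4]
Step 5: flows [0->1,1=2] -> levels [4 5 4]
Step 6: flows [1->0,1->2] -> levels [5 3 5]
Tank 1 first reaches <=3 at step 6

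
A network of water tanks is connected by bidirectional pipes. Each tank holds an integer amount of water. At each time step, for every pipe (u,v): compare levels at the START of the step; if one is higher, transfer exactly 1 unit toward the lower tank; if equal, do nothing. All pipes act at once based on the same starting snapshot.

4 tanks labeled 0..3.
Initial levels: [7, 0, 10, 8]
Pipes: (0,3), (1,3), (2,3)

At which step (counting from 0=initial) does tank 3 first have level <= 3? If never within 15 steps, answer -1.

Step 1: flows [3->0,3->1,2->3] -> levels [8 1 9 7]
Step 2: flows [0->3,3->1,2->3] -> levels [7 2 8 8]
Step 3: flows [3->0,3->1,2=3] -> levels [8 3 8 6]
Step 4: flows [0->3,3->1,2->3] -> levels [7 4 7 7]
Step 5: flows [0=3,3->1,2=3] -> levels [7 5 7 6]
Step 6: flows [0->3,3->1,2->3] -> levels [6 6 6 7]
Step 7: flows [3->0,3->1,3->2] -> levels [7 7 7 4]
Step 8: flows [0->3,1->3,2->3] -> levels [6 6 6 7]
  -> period-2 cycle (repeats step 6); tank 3 never drops to <=3
Tank 3 never reaches <=3 within 15 steps

Answer: -1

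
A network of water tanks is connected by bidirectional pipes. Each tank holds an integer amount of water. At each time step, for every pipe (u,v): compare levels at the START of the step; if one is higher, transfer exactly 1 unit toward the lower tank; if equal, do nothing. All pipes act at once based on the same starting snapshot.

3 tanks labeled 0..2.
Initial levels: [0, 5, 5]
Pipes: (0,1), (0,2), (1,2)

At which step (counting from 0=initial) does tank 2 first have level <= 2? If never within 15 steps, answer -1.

Answer: -1

Derivation:
Step 1: flows [1->0,2->0,1=2] -> levels [2 4 4]
Step 2: flows [1->0,2->0,1=2] -> levels [4 3 3]
Step 3: flows [0->1,0->2,1=2] -> levels [2 4 4]
  -> period-2 cycle (repeats step 1); tank 2 never drops to <=2
Tank 2 never reaches <=2 within 15 steps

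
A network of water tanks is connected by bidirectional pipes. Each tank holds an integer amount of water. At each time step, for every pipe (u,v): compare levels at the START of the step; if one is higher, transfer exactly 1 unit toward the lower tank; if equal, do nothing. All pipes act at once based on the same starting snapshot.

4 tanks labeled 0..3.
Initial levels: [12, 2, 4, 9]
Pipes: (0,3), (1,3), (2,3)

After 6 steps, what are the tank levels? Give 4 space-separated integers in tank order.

Answer: 6 6 6 9

Derivation:
Step 1: flows [0->3,3->1,3->2] -> levels [11 3 5 8]
Step 2: flows [0->3,3->1,3->2] -> levels [10 4 6 7]
Step 3: flows [0->3,3->1,3->2] -> levels [9 5 7 6]
Step 4: flows [0->3,3->1,2->3] -> levels [8 6 6 7]
Step 5: flows [0->3,3->1,3->2] -> levels [7 7 7 6]
Step 6: flows [0->3,1->3,2->3] -> levels [6 6 6 9]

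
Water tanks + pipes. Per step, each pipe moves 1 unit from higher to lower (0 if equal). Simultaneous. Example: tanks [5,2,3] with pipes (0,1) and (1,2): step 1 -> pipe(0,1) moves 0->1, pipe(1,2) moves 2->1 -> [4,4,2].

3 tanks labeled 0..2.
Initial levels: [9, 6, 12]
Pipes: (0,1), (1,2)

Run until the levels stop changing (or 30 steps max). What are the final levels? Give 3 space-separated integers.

Answer: 9 9 9

Derivation:
Step 1: flows [0->1,2->1] -> levels [8 8 11]
Step 2: flows [0=1,2->1] -> levels [8 9 10]
Step 3: flows [1->0,2->1] -> levels [9 9 9]
Step 4: flows [0=1,1=2] -> levels [9 9 9]
  -> stable (no change)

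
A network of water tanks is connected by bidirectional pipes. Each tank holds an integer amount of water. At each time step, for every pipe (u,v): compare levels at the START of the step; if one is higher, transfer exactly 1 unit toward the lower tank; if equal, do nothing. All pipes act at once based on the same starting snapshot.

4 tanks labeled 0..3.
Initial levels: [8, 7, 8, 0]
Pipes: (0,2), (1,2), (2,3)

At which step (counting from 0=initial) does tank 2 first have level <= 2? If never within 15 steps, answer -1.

Step 1: flows [0=2,2->1,2->3] -> levels [8 8 6 1]
Step 2: flows [0->2,1->2,2->3] -> levels [7 7 7 2]
Step 3: flows [0=2,1=2,2->3] -> levels [7 7 6 3]
Step 4: flows [0->2,1->2,2->3] -> levels [6 6 7 4]
Step 5: flows [2->0,2->1,2->3] -> levels [7 7 4 5]
Step 6: flows [0->2,1->2,3->2] -> levels [6 6 7 4]
  -> period-2 cycle (repeats step 4); tank 2 never drops to <=2
Tank 2 never reaches <=2 within 15 steps

Answer: -1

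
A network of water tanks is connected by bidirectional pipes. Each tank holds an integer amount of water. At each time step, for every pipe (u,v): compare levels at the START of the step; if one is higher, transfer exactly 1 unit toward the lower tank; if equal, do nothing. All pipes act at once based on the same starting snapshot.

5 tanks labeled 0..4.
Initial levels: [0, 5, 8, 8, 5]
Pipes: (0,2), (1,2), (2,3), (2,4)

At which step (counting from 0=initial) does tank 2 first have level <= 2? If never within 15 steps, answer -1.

Answer: -1

Derivation:
Step 1: flows [2->0,2->1,2=3,2->4] -> levels [1 6 5 8 6]
Step 2: flows [2->0,1->2,3->2,4->2] -> levels [2 5 7 7 5]
Step 3: flows [2->0,2->1,2=3,2->4] -> levels [3 6 4 7 6]
Step 4: flows [2->0,1->2,3->2,4->2] -> levels [4 5 6 6 5]
Step 5: flows [2->0,2->1,2=3,2->4] -> levels [5 6 3 6 6]
Step 6: flows [0->2,1->2,3->2,4->2] -> levels [4 5 7 5 5]
Step 7: flows [2->0,2->1,2->3,2->4] -> levels [5 6 3 6 6]
  -> period-2 cycle (repeats step 5); tank 2 never drops to <=2
Tank 2 never reaches <=2 within 15 steps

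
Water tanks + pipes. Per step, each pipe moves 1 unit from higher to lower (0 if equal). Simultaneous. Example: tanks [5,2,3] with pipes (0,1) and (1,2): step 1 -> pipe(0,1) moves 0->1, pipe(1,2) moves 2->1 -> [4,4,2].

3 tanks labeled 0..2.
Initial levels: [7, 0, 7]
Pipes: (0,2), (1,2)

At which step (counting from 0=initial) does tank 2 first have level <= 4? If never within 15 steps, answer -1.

Answer: 5

Derivation:
Step 1: flows [0=2,2->1] -> levels [7 1 6]
Step 2: flows [0->2,2->1] -> levels [6 2 6]
Step 3: flows [0=2,2->1] -> levels [6 3 5]
Step 4: flows [0->2,2->1] -> levels [5 4 5]
Step 5: flows [0=2,2->1] -> levels [5 5 4]
Tank 2 first reaches <=4 at step 5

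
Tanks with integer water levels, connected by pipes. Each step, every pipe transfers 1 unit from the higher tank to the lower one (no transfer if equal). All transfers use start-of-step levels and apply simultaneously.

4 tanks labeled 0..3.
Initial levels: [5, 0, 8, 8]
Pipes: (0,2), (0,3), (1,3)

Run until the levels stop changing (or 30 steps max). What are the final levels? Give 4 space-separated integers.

Answer: 5 4 6 6

Derivation:
Step 1: flows [2->0,3->0,3->1] -> levels [7 1 7 6]
Step 2: flows [0=2,0->3,3->1] -> levels [6 2 7 6]
Step 3: flows [2->0,0=3,3->1] -> levels [7 3 6 5]
Step 4: flows [0->2,0->3,3->1] -> levels [5 4 7 5]
Step 5: flows [2->0,0=3,3->1] -> levels [6 5 6 4]
Step 6: flows [0=2,0->3,1->3] -> levels [5 4 6 6]
Step 7: flows [2->0,3->0,3->1] -> levels [7 5 5 4]
Step 8: flows [0->2,0->3,1->3] -> levels [5 4 6 6]
  -> period-2 cycle: step 8 state = step 6 state; never stabilizes
  -> state at step 30: (30-6) mod 2 = 0, same as step 6 -> [5 4 6 6]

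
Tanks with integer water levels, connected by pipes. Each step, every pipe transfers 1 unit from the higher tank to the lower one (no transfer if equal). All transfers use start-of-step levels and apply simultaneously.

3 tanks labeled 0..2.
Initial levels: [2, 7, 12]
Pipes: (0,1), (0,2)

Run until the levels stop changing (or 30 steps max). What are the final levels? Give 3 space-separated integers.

Step 1: flows [1->0,2->0] -> levels [4 6 11]
Step 2: flows [1->0,2->0] -> levels [6 5 10]
Step 3: flows [0->1,2->0] -> levels [6 6 9]
Step 4: flows [0=1,2->0] -> levels [7 6 8]
Step 5: flows [0->1,2->0] -> levels [7 7 7]
Step 6: flows [0=1,0=2] -> levels [7 7 7]
  -> stable (no change)

Answer: 7 7 7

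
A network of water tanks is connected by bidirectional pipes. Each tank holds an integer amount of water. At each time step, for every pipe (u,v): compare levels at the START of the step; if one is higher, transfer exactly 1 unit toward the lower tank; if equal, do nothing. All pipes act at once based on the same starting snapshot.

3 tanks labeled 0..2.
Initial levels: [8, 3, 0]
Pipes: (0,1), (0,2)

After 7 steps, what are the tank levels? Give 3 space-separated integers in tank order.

Answer: 5 3 3

Derivation:
Step 1: flows [0->1,0->2] -> levels [6 4 1]
Step 2: flows [0->1,0->2] -> levels [4 5 2]
Step 3: flows [1->0,0->2] -> levels [4 4 3]
Step 4: flows [0=1,0->2] -> levels [3 4 4]
Step 5: flows [1->0,2->0] -> levels [5 3 3]
Step 6: flows [0->1,0->2] -> levels [3 4 4]
  -> period-2 cycle: step 6 state = step 4 state
  -> state at step 7: (7-4) mod 2 = 1, same as step 5 -> [5 3 3]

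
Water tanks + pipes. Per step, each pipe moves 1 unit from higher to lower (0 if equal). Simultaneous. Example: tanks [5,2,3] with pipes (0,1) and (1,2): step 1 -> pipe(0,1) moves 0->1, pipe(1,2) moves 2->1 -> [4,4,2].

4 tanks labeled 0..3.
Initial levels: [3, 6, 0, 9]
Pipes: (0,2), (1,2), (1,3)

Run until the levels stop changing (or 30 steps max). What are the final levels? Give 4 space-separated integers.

Answer: 4 4 5 5

Derivation:
Step 1: flows [0->2,1->2,3->1] -> levels [2 6 2 8]
Step 2: flows [0=2,1->2,3->1] -> levels [2 6 3 7]
Step 3: flows [2->0,1->2,3->1] -> levels [3 6 3 6]
Step 4: flows [0=2,1->2,1=3] -> levels [3 5 4 6]
Step 5: flows [2->0,1->2,3->1] -> levels [4 5 4 5]
Step 6: flows [0=2,1->2,1=3] -> levels [4 4 5 5]
Step 7: flows [2->0,2->1,3->1] -> levels [5 6 3 4]
Step 8: flows [0->2,1->2,1->3] -> levels [4 4 5 5]
  -> period-2 cycle: step 8 state = step 6 state; never stabilizes
  -> state at step 30: (30-6) mod 2 = 0, same as step 6 -> [4 4 5 5]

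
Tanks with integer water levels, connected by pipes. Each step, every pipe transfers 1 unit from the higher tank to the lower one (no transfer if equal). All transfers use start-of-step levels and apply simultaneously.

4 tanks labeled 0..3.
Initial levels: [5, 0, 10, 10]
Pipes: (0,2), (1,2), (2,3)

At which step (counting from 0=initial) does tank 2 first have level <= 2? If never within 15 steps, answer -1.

Answer: -1

Derivation:
Step 1: flows [2->0,2->1,2=3] -> levels [6 1 8 10]
Step 2: flows [2->0,2->1,3->2] -> levels [7 2 7 9]
Step 3: flows [0=2,2->1,3->2] -> levels [7 3 7 8]
Step 4: flows [0=2,2->1,3->2] -> levels [7 4 7 7]
Step 5: flows [0=2,2->1,2=3] -> levels [7 5 6 7]
Step 6: flows [0->2,2->1,3->2] -> levels [6 6 7 6]
Step 7: flows [2->0,2->1,2->3] -> levels [7 7 4 7]
Step 8: flows [0->2,1->2,3->2] -> levels [6 6 7 6]
  -> period-2 cycle (repeats step 6); tank 2 never drops to <=2
Tank 2 never reaches <=2 within 15 steps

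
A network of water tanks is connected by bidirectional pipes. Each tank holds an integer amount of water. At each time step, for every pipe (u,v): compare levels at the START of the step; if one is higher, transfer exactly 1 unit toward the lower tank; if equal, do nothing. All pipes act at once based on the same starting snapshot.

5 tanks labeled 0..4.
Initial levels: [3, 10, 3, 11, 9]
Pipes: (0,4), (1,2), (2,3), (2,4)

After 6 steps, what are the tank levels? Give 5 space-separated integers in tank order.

Answer: 7 7 9 7 6

Derivation:
Step 1: flows [4->0,1->2,3->2,4->2] -> levels [4 9 6 10 7]
Step 2: flows [4->0,1->2,3->2,4->2] -> levels [5 8 9 9 5]
Step 3: flows [0=4,2->1,2=3,2->4] -> levels [5 9 7 9 6]
Step 4: flows [4->0,1->2,3->2,2->4] -> levels [6 8 8 8 6]
Step 5: flows [0=4,1=2,2=3,2->4] -> levels [6 8 7 8 7]
Step 6: flows [4->0,1->2,3->2,2=4] -> levels [7 7 9 7 6]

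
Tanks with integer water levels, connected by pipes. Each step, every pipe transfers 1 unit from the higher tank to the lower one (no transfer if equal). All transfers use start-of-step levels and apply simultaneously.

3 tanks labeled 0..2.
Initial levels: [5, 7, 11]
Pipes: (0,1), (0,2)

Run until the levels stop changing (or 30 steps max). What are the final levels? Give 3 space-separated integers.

Step 1: flows [1->0,2->0] -> levels [7 6 10]
Step 2: flows [0->1,2->0] -> levels [7 7 9]
Step 3: flows [0=1,2->0] -> levels [8 7 8]
Step 4: flows [0->1,0=2] -> levels [7 8 8]
Step 5: flows [1->0,2->0] -> levels [9 7 7]
Step 6: flows [0->1,0->2] -> levels [7 8 8]
  -> period-2 cycle: step 6 state = step 4 state; never stabilizes
  -> state at step 30: (30-4) mod 2 = 0, same as step 4 -> [7 8 8]

Answer: 7 8 8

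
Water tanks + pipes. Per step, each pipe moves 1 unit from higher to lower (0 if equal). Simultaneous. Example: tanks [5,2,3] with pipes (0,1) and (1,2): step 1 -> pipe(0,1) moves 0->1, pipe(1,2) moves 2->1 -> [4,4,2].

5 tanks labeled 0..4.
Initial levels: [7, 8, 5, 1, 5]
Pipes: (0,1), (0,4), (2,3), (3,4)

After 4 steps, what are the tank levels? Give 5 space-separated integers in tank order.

Answer: 6 6 4 5 5

Derivation:
Step 1: flows [1->0,0->4,2->3,4->3] -> levels [7 7 4 3 5]
Step 2: flows [0=1,0->4,2->3,4->3] -> levels [6 7 3 5 5]
Step 3: flows [1->0,0->4,3->2,3=4] -> levels [6 6 4 4 6]
Step 4: flows [0=1,0=4,2=3,4->3] -> levels [6 6 4 5 5]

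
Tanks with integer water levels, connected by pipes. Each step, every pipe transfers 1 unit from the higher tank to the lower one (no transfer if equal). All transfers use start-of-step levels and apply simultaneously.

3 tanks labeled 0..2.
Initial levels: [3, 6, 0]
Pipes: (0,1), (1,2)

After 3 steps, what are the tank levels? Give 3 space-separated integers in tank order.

Answer: 3 3 3

Derivation:
Step 1: flows [1->0,1->2] -> levels [4 4 1]
Step 2: flows [0=1,1->2] -> levels [4 3 2]
Step 3: flows [0->1,1->2] -> levels [3 3 3]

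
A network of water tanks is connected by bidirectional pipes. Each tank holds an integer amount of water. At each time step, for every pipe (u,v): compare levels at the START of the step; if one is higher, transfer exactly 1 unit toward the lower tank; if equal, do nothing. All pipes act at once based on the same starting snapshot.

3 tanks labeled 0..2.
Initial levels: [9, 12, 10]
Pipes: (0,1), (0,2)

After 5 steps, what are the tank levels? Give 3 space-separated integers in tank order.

Step 1: flows [1->0,2->0] -> levels [11 11 9]
Step 2: flows [0=1,0->2] -> levels [10 11 10]
Step 3: flows [1->0,0=2] -> levels [11 10 10]
Step 4: flows [0->1,0->2] -> levels [9 11 11]
Step 5: flows [1->0,2->0] -> levels [11 10 10]

Answer: 11 10 10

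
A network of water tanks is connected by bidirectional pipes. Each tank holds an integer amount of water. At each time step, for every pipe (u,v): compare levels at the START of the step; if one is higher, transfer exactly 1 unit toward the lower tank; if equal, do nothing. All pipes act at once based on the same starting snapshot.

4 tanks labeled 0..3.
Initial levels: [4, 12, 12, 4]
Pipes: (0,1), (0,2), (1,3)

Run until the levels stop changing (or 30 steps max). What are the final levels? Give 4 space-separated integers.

Answer: 7 9 9 7

Derivation:
Step 1: flows [1->0,2->0,1->3] -> levels [6 10 11 5]
Step 2: flows [1->0,2->0,1->3] -> levels [8 8 10 6]
Step 3: flows [0=1,2->0,1->3] -> levels [9 7 9 7]
Step 4: flows [0->1,0=2,1=3] -> levels [8 8 9 7]
Step 5: flows [0=1,2->0,1->3] -> levels [9 7 8 8]
Step 6: flows [0->1,0->2,3->1] -> levels [7 9 9 7]
Step 7: flows [1->0,2->0,1->3] -> levels [9 7 8 8]
  -> period-2 cycle: step 7 state = step 5 state; never stabilizes
  -> state at step 30: (30-5) mod 2 = 1, same as step 6 -> [7 9 9 7]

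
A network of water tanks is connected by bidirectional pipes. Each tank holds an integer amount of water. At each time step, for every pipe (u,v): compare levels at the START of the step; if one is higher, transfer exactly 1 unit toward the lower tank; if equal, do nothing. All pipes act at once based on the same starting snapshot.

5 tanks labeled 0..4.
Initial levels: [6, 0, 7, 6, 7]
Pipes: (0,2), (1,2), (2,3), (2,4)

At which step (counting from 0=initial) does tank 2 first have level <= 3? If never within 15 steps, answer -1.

Step 1: flows [2->0,2->1,2->3,2=4] -> levels [7 1 4 7 7]
Step 2: flows [0->2,2->1,3->2,4->2] -> levels [6 2 6 6 6]
Step 3: flows [0=2,2->1,2=3,2=4] -> levels [6 3 5 6 6]
Step 4: flows [0->2,2->1,3->2,4->2] -> levels [5 4 7 5 5]
Step 5: flows [2->0,2->1,2->3,2->4] -> levels [6 5 3 6 6]
Tank 2 first reaches <=3 at step 5

Answer: 5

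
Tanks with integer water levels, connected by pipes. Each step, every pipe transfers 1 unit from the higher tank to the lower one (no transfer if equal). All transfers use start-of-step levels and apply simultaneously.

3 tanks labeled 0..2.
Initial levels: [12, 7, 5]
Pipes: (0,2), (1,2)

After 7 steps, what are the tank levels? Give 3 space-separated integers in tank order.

Answer: 8 8 8

Derivation:
Step 1: flows [0->2,1->2] -> levels [11 6 7]
Step 2: flows [0->2,2->1] -> levels [10 7 7]
Step 3: flows [0->2,1=2] -> levels [9 7 8]
Step 4: flows [0->2,2->1] -> levels [8 8 8]
Step 5: flows [0=2,1=2] -> levels [8 8 8]
  -> stable; steps 6..7 unchanged -> [8 8 8]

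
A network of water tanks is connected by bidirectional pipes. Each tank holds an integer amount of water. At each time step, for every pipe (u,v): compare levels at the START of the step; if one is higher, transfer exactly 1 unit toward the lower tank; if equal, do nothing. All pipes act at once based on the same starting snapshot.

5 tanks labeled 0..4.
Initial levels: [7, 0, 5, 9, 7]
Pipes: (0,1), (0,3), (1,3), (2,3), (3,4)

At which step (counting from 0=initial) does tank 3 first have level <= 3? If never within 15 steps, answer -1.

Answer: -1

Derivation:
Step 1: flows [0->1,3->0,3->1,3->2,3->4] -> levels [7 2 6 5 8]
Step 2: flows [0->1,0->3,3->1,2->3,4->3] -> levels [5 4 5 7 7]
Step 3: flows [0->1,3->0,3->1,3->2,3=4] -> levels [5 6 6 4 7]
Step 4: flows [1->0,0->3,1->3,2->3,4->3] -> levels [5 4 5 8 6]
Step 5: flows [0->1,3->0,3->1,3->2,3->4] -> levels [5 6 6 4 7]
  -> period-2 cycle (repeats step 3); tank 3 never drops to <=3
Tank 3 never reaches <=3 within 15 steps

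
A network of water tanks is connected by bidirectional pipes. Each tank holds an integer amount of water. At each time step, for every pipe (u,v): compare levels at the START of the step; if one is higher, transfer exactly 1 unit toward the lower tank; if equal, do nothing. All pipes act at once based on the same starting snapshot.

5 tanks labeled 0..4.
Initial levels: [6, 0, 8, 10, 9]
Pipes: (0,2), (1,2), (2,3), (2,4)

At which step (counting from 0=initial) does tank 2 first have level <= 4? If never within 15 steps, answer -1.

Step 1: flows [2->0,2->1,3->2,4->2] -> levels [7 1 8 9 8]
Step 2: flows [2->0,2->1,3->2,2=4] -> levels [8 2 7 8 8]
Step 3: flows [0->2,2->1,3->2,4->2] -> levels [7 3 9 7 7]
Step 4: flows [2->0,2->1,2->3,2->4] -> levels [8 4 5 8 8]
Step 5: flows [0->2,2->1,3->2,4->2] -> levels [7 5 7 7 7]
Step 6: flows [0=2,2->1,2=3,2=4] -> levels [7 6 6 7 7]
Step 7: flows [0->2,1=2,3->2,4->2] -> levels [6 6 9 6 6]
Step 8: flows [2->0,2->1,2->3,2->4] -> levels [7 7 5 7 7]
Step 9: flows [0->2,1->2,3->2,4->2] -> levels [6 6 9 6 6]
  -> period-2 cycle (repeats step 7); tank 2 never drops to <=4
Tank 2 never reaches <=4 within 15 steps

Answer: -1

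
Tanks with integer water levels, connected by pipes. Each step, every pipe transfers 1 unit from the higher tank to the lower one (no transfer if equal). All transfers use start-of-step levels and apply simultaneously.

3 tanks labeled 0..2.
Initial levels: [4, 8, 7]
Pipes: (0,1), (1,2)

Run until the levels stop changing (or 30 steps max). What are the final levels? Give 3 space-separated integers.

Step 1: flows [1->0,1->2] -> levels [5 6 8]
Step 2: flows [1->0,2->1] -> levels [6 6 7]
Step 3: flows [0=1,2->1] -> levels [6 7 6]
Step 4: flows [1->0,1->2] -> levels [7 5 7]
Step 5: flows [0->1,2->1] -> levels [6 7 6]
  -> period-2 cycle: step 5 state = step 3 state; never stabilizes
  -> state at step 30: (30-3) mod 2 = 1, same as step 4 -> [7 5 7]

Answer: 7 5 7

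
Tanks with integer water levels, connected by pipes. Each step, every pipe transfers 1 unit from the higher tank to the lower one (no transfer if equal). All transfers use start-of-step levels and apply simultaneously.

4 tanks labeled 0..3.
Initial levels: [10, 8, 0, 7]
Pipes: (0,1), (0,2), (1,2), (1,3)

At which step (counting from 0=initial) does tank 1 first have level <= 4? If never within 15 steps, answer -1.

Answer: -1

Derivation:
Step 1: flows [0->1,0->2,1->2,1->3] -> levels [8 7 2 8]
Step 2: flows [0->1,0->2,1->2,3->1] -> levels [6 8 4 7]
Step 3: flows [1->0,0->2,1->2,1->3] -> levels [6 5 6 8]
Step 4: flows [0->1,0=2,2->1,3->1] -> levels [5 8 5 7]
Step 5: flows [1->0,0=2,1->2,1->3] -> levels [6 5 6 8]
  -> period-2 cycle (repeats step 3); tank 1 never drops to <=4
Tank 1 never reaches <=4 within 15 steps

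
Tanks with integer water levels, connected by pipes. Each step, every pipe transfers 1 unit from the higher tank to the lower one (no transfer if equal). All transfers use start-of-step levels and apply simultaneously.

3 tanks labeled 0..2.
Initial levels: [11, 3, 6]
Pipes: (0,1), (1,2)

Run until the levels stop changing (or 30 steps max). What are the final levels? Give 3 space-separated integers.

Answer: 6 8 6

Derivation:
Step 1: flows [0->1,2->1] -> levels [10 5 5]
Step 2: flows [0->1,1=2] -> levels [9 6 5]
Step 3: flows [0->1,1->2] -> levels [8 6 6]
Step 4: flows [0->1,1=2] -> levels [7 7 6]
Step 5: flows [0=1,1->2] -> levels [7 6 7]
Step 6: flows [0->1,2->1] -> levels [6 8 6]
Step 7: flows [1->0,1->2] -> levels [7 6 7]
  -> period-2 cycle: step 7 state = step 5 state; never stabilizes
  -> state at step 30: (30-5) mod 2 = 1, same as step 6 -> [6 8 6]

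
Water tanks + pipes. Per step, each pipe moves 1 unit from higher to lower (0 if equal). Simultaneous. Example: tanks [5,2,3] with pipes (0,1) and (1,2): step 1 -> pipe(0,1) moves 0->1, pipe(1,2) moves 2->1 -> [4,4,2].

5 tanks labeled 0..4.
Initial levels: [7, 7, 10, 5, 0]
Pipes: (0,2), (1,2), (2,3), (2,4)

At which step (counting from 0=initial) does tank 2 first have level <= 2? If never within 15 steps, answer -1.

Answer: -1

Derivation:
Step 1: flows [2->0,2->1,2->3,2->4] -> levels [8 8 6 6 1]
Step 2: flows [0->2,1->2,2=3,2->4] -> levels [7 7 7 6 2]
Step 3: flows [0=2,1=2,2->3,2->4] -> levels [7 7 5 7 3]
Step 4: flows [0->2,1->2,3->2,2->4] -> levels [6 6 7 6 4]
Step 5: flows [2->0,2->1,2->3,2->4] -> levels [7 7 3 7 5]
Step 6: flows [0->2,1->2,3->2,4->2] -> levels [6 6 7 6 4]
  -> period-2 cycle (repeats step 4); tank 2 never drops to <=2
Tank 2 never reaches <=2 within 15 steps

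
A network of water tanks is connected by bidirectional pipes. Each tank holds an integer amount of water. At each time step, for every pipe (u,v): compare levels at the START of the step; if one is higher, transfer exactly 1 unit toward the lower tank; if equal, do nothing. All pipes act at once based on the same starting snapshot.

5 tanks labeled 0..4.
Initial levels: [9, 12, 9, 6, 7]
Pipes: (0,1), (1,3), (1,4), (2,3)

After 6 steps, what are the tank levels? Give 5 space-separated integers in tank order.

Step 1: flows [1->0,1->3,1->4,2->3] -> levels [10 9 8 8 8]
Step 2: flows [0->1,1->3,1->4,2=3] -> levels [9 8 8 9 9]
Step 3: flows [0->1,3->1,4->1,3->2] -> levels [8 11 9 7 8]
Step 4: flows [1->0,1->3,1->4,2->3] -> levels [9 8 8 9 9]
  -> period-2 cycle: step 4 state = step 2 state
  -> state at step 6: (6-2) mod 2 = 0, same as step 2 -> [9 8 8 9 9]

Answer: 9 8 8 9 9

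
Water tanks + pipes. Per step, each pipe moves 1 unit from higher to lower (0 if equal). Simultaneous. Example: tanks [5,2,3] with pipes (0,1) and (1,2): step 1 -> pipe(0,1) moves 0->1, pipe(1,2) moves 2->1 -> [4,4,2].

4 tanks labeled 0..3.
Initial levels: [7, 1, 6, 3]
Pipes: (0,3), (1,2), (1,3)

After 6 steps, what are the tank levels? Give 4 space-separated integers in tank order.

Answer: 5 5 4 3

Derivation:
Step 1: flows [0->3,2->1,3->1] -> levels [6 3 5 3]
Step 2: flows [0->3,2->1,1=3] -> levels [5 4 4 4]
Step 3: flows [0->3,1=2,1=3] -> levels [4 4 4 5]
Step 4: flows [3->0,1=2,3->1] -> levels [5 5 4 3]
Step 5: flows [0->3,1->2,1->3] -> levels [4 3 5 5]
Step 6: flows [3->0,2->1,3->1] -> levels [5 5 4 3]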